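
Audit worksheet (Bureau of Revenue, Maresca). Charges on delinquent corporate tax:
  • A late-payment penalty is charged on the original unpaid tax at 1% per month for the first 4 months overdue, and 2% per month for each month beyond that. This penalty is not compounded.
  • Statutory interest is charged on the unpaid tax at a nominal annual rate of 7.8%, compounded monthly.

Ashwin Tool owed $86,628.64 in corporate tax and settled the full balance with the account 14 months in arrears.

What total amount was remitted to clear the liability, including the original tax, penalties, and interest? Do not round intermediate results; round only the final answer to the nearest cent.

Penalty, months 1–4: 4 × 1% × $86,628.64 = $3,465.15…
Penalty, months 5–14: 10 × 2% × $86,628.64 = $17,325.73…
Interest (7.8%/yr ÷ 12 = 0.65%/month): $86,628.64 × ((1 + 0.0065)^14 − 1) = $8,225.0882…
Total = $86,628.64 + $20,790.8736 + $8,225.0882… = $115,644.60

$115,644.60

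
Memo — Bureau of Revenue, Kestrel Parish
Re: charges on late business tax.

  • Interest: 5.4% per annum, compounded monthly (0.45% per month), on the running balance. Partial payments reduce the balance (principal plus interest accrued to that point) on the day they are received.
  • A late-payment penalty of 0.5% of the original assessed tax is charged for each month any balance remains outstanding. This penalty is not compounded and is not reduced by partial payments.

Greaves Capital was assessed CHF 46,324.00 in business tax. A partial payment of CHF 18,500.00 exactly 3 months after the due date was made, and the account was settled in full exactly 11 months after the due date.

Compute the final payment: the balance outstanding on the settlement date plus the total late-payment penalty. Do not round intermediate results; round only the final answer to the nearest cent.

CHF 32,040.57

Balance at month 3: CHF 46,324.0000 × (1 + 0.0045)^3 = CHF 46,952.1924…
After CHF 18,500.00 payment: CHF 46,952.1924… − CHF 18,500.00 = CHF 28,452.1924…
Balance at month 11: CHF 28,452.1924… × (1 + 0.0045)^8 = CHF 29,492.7497…
Penalty: 11 × 0.5% × CHF 46,324.00 = CHF 2,547.82
Final settlement = outstanding balance + penalty = CHF 29,492.7497… + CHF 2,547.82 = CHF 32,040.57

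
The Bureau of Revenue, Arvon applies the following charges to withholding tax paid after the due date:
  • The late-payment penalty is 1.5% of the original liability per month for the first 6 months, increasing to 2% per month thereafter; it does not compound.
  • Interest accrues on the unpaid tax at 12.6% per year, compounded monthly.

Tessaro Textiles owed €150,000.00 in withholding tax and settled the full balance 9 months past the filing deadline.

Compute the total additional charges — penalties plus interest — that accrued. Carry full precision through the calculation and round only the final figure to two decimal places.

€37,285.17

Penalty, months 1–6: 6 × 1.5% × €150,000.00 = €13,500.00
Penalty, months 7–9: 3 × 2% × €150,000.00 = €9,000.00
Interest (12.6%/yr ÷ 12 = 1.05%/month): €150,000.00 × ((1 + 0.0105)^9 − 1) = €14,785.1682…
Penalties + interest = €22,500.0000 + €14,785.1682… = €37,285.17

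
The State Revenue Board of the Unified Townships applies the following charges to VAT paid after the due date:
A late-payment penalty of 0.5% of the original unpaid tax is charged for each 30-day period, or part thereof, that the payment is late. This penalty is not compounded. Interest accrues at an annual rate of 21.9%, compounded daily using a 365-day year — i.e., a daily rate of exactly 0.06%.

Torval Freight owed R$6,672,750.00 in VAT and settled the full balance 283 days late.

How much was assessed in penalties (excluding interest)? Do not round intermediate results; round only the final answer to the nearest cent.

Penalty periods: ⌈283/30⌉ = 10; penalty = 10 × 0.5% × R$6,672,750.00 = R$333,637.50

R$333,637.50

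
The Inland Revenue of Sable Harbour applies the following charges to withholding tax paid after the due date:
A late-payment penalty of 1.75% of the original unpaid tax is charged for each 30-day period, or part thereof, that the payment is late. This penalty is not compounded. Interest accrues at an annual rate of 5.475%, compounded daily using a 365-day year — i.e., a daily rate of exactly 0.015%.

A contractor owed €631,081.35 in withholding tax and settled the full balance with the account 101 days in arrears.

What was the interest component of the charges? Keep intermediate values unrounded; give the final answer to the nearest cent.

Interest: €631,081.35 × ((1 + 0.00015)^101 − 1) = €631,081.35 × 0.01526419… = €9,632.9453…

€9,632.95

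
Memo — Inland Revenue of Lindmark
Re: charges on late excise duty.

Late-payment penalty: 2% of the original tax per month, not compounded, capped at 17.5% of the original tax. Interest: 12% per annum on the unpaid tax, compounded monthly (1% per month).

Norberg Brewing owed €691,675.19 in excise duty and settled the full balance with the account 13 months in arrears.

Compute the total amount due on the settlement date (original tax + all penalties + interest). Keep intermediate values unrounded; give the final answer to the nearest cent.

€908,234.04

Penalty (uncapped): 13 × 2% × €691,675.19 = €179,835.55…; cap = 17.5% × €691,675.19 = €121,043.16… → penalty = €121,043.16…
Interest: €691,675.19 × ((1 + 0.01)^13 − 1) = €691,675.19 × 0.1380933… = €95,515.6960…
Total = €691,675.19 + €121,043.1583… + €95,515.6960… = €908,234.04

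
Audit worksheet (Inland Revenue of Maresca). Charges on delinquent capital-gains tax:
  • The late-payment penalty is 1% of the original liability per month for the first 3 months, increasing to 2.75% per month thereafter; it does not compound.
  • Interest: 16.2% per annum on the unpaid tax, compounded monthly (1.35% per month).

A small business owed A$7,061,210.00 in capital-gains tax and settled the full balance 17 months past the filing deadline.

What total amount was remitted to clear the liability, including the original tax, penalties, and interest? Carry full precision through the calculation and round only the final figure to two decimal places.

Penalty, months 1–3: 3 × 1% × A$7,061,210.00 = A$211,836.30
Penalty, months 4–17: 14 × 2.75% × A$7,061,210.00 = A$2,718,565.85
Interest: A$7,061,210.00 × ((1 + 0.0135)^17 − 1) = A$7,061,210.00 × 0.2560410… = A$1,807,958.9738…
Total = A$7,061,210.00 + A$2,930,402.1500 + A$1,807,958.9738… = A$11,799,571.12

A$11,799,571.12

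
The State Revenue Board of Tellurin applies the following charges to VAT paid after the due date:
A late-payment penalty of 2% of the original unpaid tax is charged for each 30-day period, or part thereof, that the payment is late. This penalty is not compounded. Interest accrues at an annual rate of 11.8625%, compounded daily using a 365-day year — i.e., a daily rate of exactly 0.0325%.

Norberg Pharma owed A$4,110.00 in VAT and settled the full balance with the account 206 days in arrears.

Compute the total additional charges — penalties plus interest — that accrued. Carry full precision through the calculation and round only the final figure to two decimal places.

A$859.94

Penalty periods: ⌈206/30⌉ = 7; penalty = 7 × 2% × A$4,110.00 = A$575.40
Interest: A$4,110.00 × ((1 + 0.000325)^206 − 1) = A$4,110.00 × 0.06923038… = A$284.5369…
Penalties + interest = A$575.4000 + A$284.5369… = A$859.94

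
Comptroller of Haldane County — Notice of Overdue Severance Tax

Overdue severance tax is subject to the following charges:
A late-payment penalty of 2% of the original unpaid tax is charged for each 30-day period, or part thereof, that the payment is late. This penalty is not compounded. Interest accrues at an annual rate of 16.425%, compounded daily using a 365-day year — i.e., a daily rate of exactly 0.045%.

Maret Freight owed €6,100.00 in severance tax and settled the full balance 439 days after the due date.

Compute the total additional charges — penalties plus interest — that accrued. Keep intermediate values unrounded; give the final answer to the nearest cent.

Penalty periods: ⌈439/30⌉ = 15; penalty = 15 × 2% × €6,100.00 = €1,830.00
Interest: €6,100.00 × ((1 + 0.00045)^439 − 1) = €6,100.00 × 0.21835984… = €1,331.9951…
Penalties + interest = €1,830.0000 + €1,331.9951… = €3,162.00

€3,162.00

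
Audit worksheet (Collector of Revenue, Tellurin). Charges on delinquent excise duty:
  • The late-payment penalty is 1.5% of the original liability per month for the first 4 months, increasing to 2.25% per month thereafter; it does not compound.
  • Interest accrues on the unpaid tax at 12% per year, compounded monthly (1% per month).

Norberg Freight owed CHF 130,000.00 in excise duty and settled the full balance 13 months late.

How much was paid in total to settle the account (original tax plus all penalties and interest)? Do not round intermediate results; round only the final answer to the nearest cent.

CHF 182,077.13

Penalty, months 1–4: 4 × 1.5% × CHF 130,000.00 = CHF 7,800.00
Penalty, months 5–13: 9 × 2.25% × CHF 130,000.00 = CHF 26,325.00
Interest: CHF 130,000.00 × ((1 + 0.01)^13 − 1) = CHF 130,000.00 × 0.1380933… = CHF 17,952.1265…
Total = CHF 130,000.00 + CHF 34,125.0000 + CHF 17,952.1265… = CHF 182,077.13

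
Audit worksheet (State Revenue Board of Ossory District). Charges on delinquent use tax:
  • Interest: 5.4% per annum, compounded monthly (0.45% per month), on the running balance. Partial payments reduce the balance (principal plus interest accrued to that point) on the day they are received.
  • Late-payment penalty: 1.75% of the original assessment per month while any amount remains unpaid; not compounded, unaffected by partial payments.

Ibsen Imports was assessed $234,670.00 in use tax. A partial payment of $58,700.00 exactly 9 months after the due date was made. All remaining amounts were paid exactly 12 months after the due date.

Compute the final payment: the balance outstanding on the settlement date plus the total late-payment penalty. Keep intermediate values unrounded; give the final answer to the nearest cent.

$237,445.25

Balance at month 9: $234,670.0000 × (1 + 0.0045)^9 = $244,347.0179…
After $58,700.00 payment: $244,347.0179… − $58,700.00 = $185,647.0179…
Balance at month 12: $185,647.0179… × (1 + 0.0045)^3 = $188,164.5476…
Penalty: 12 × 1.75% × $234,670.00 = $49,280.70
Final settlement = outstanding balance + penalty = $188,164.5476… + $49,280.70 = $237,445.25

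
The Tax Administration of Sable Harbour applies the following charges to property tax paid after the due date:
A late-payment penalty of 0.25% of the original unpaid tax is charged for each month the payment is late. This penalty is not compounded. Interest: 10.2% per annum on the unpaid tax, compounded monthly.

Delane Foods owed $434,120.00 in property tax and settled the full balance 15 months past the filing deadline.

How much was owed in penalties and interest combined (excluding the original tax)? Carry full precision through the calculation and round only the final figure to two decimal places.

Late-payment penalty: 15 × 0.25% × $434,120.00 = $16,279.50
Interest (10.2%/yr ÷ 12 = 0.85%/month): $434,120.00 × ((1 + 0.0085)^15 − 1) = $58,768.0996…
Penalties + interest = $16,279.5000 + $58,768.0996… = $75,047.60

$75,047.60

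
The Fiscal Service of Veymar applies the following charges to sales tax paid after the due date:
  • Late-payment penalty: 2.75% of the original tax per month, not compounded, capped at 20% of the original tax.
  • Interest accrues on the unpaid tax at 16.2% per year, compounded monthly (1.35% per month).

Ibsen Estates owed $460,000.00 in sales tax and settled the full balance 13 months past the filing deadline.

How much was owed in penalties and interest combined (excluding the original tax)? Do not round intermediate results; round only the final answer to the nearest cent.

$179,604.01

Penalty (uncapped): 13 × 2.75% × $460,000.00 = $164,450.00; cap = 20% × $460,000.00 = $92,000.00 → penalty = $92,000.00
Interest: $460,000.00 × ((1 + 0.0135)^13 − 1) = $460,000.00 × 0.1904435… = $87,604.0117…
Penalties + interest = $92,000.0000 + $87,604.0117… = $179,604.01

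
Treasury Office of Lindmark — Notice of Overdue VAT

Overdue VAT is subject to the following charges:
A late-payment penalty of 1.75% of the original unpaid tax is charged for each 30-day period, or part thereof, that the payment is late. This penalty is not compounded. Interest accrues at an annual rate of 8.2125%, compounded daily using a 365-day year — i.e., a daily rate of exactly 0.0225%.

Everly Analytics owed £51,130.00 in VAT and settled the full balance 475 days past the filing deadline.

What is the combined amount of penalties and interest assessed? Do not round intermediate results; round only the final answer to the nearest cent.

Penalty periods: ⌈475/30⌉ = 16; penalty = 16 × 1.75% × £51,130.00 = £14,316.40
Interest: £51,130.00 × ((1 + 0.000225)^475 − 1) = £51,130.00 × 0.11278177… = £5,766.5318…
Penalties + interest = £14,316.4000 + £5,766.5318… = £20,082.93

£20,082.93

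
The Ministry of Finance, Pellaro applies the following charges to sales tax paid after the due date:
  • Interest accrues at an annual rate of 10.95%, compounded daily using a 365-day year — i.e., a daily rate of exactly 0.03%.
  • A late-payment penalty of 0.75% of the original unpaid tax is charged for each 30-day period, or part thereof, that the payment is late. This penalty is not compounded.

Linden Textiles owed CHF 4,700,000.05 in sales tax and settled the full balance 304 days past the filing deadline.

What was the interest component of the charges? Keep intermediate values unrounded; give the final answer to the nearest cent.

Interest: CHF 4,700,000.05 × ((1 + 0.0003)^304 − 1) = CHF 4,700,000.05 × 0.09547310… = CHF 448,723.5644…

CHF 448,723.56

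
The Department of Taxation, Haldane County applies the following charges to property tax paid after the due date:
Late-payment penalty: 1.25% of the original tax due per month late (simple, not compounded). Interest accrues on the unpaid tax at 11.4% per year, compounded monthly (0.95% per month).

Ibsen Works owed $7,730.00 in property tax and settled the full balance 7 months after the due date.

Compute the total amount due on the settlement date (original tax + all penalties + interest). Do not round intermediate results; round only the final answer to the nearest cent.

Late-payment penalty = 1.25% × $7,730.00 × 7 mo = $676.38…
Interest: $7,730.00 × ((1 + 0.0095)^7 − 1) = $7,730.00 × 0.0684255… = $528.9295…
Total = $7,730.00 + $676.3750 + $528.9295… = $8,935.30

$8,935.30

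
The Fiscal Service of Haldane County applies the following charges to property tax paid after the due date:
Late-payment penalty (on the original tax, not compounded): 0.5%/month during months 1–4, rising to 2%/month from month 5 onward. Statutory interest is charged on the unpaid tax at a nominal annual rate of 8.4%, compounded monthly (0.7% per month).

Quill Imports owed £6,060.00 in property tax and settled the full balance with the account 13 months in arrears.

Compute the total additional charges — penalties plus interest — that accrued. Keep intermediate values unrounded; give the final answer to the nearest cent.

£1,787.23

Penalty, months 1–4: 4 × 0.5% × £6,060.00 = £121.20
Penalty, months 5–13: 9 × 2% × £6,060.00 = £1,090.80
Interest: £6,060.00 × ((1 + 0.007)^13 − 1) = £6,060.00 × 0.0949218… = £575.2263…
Penalties + interest = £1,212.0000 + £575.2263… = £1,787.23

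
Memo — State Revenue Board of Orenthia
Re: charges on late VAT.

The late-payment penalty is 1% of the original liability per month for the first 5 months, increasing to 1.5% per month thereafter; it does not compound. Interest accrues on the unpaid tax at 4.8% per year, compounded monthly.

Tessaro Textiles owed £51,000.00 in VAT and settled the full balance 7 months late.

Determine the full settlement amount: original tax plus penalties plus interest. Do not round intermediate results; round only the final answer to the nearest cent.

Penalty, months 1–5: 5 × 1% × £51,000.00 = £2,550.00
Penalty, months 6–7: 2 × 1.5% × £51,000.00 = £1,530.00
Interest (4.8%/yr ÷ 12 = 0.4%/month): £51,000.00 × ((1 + 0.004)^7 − 1) = £1,445.2507…
Total = £51,000.00 + £4,080.0000 + £1,445.2507… = £56,525.25

£56,525.25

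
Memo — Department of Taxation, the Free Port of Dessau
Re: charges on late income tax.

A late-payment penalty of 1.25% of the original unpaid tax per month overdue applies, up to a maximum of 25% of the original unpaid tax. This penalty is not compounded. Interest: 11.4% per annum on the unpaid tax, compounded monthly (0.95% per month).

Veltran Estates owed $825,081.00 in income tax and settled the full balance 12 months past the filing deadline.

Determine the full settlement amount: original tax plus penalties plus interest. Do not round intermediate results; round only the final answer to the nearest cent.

Penalty: 12 × 1.25% × $825,081.00 = $123,762.15 (below the 25% cap of $206,270.25)
Interest: $825,081.00 × ((1 + 0.0095)^12 − 1) = $825,081.00 × 0.1201492… = $99,132.8355…
Total = $825,081.00 + $123,762.1500 + $99,132.8355… = $1,047,975.99

$1,047,975.99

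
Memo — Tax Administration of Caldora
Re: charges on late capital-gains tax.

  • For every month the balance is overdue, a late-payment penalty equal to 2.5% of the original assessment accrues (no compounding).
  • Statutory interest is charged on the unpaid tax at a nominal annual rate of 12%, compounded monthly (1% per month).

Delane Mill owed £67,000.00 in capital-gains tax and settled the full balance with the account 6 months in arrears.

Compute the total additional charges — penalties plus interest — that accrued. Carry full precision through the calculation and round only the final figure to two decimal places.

£14,171.85

Late-payment penalty: 6 × 2.5% × £67,000.00 = £10,050.00
Interest: £67,000.00 × ((1 + 0.01)^6 − 1) = £67,000.00 × 0.0615202… = £4,121.8501…
Penalties + interest = £10,050.0000 + £4,121.8501… = £14,171.85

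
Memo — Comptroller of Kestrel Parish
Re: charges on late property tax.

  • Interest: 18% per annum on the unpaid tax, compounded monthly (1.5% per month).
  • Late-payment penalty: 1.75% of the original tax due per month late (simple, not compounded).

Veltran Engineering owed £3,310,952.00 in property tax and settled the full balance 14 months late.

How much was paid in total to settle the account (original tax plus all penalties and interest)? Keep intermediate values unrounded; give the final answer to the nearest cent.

Late-payment penalty: 14 × 1.75% × £3,310,952.00 = £811,183.24
Interest: £3,310,952.00 × ((1 + 0.015)^14 − 1) = £3,310,952.00 × 0.2317557… = £767,332.1001…
Total = £3,310,952.00 + £811,183.2400 + £767,332.1001… = £4,889,467.34

£4,889,467.34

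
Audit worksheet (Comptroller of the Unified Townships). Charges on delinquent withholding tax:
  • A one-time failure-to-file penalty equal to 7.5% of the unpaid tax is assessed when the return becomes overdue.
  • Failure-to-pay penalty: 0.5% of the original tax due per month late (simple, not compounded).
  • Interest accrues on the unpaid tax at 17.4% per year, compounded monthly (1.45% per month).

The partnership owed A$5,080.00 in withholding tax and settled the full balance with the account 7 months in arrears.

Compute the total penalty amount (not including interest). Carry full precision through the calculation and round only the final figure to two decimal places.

A$558.80

Failure-to-file penalty: 7.5% × A$5,080.00 = A$381.00
Failure-to-pay penalty: 7 × 0.5% × A$5,080.00 = A$177.80
Total penalty = A$381.00 + A$177.80 = A$558.80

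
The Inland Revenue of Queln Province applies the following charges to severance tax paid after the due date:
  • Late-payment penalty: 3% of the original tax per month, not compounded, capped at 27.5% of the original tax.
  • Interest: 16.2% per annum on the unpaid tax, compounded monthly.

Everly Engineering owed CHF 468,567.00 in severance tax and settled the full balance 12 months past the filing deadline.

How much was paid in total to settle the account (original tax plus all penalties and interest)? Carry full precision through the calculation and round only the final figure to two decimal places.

Penalty (uncapped): 12 × 3% × CHF 468,567.00 = CHF 168,684.12; cap = 27.5% × CHF 468,567.00 = CHF 128,855.93… → penalty = CHF 128,855.93…
Interest (16.2%/yr ÷ 12 = 1.35%/month): CHF 468,567.00 × ((1 + 0.0135)^12 − 1) = CHF 81,805.5123…
Total = CHF 468,567.00 + CHF 128,855.9250 + CHF 81,805.5123… = CHF 679,228.44

CHF 679,228.44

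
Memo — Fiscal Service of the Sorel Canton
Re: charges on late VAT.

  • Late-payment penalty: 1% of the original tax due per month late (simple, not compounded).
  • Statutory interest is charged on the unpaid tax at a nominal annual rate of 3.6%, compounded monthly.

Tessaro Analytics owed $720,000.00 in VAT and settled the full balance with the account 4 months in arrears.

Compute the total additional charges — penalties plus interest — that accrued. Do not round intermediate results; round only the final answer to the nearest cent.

Late-payment penalty: 4 × 1% × $720,000.00 = $28,800.00
Interest (3.6%/yr ÷ 12 = 0.3%/month): $720,000.00 × ((1 + 0.003)^4 − 1) = $8,678.9578…
Penalties + interest = $28,800.0000 + $8,678.9578… = $37,478.96

$37,478.96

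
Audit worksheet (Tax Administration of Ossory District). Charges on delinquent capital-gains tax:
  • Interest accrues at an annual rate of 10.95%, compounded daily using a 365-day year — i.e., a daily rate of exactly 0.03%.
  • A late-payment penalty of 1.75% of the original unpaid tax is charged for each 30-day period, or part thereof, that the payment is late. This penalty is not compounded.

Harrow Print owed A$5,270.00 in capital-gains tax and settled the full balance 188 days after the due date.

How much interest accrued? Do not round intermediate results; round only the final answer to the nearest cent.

Interest: A$5,270.00 × ((1 + 0.0003)^188 − 1) = A$5,270.00 × 0.05801186… = A$305.7225…

A$305.72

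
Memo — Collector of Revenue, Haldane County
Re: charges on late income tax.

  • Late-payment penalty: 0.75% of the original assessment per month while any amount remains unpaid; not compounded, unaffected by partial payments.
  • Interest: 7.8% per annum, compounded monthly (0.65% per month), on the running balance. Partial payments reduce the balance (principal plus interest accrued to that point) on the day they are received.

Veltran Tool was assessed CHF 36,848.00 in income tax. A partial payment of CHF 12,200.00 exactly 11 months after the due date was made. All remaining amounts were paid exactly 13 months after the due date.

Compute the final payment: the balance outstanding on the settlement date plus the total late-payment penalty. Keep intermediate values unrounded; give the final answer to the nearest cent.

Balance at month 11: CHF 36,848.0000 × (1 + 0.0065)^11 = CHF 39,569.9491…
After CHF 12,200.00 payment: CHF 39,569.9491… − CHF 12,200.00 = CHF 27,369.9491…
Balance at month 13: CHF 27,369.9491… × (1 + 0.0065)^2 = CHF 27,726.9149…
Penalty: 13 × 0.75% × CHF 36,848.00 = CHF 3,592.68
Final settlement = outstanding balance + penalty = CHF 27,726.9149… + CHF 3,592.68 = CHF 31,319.59

CHF 31,319.59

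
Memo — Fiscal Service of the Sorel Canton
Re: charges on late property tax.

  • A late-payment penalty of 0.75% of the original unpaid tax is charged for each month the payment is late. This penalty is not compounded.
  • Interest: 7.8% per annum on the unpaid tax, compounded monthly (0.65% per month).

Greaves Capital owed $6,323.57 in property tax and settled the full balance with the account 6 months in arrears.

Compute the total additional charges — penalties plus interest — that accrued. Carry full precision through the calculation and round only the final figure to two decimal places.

$535.22

Late-payment penalty = 0.75% × $6,323.57 × 6 mo = $284.56…
Interest: $6,323.57 × ((1 + 0.0065)^6 − 1) = $6,323.57 × 0.0396393… = $250.6617…
Penalties + interest = $284.5607… + $250.6617… = $535.22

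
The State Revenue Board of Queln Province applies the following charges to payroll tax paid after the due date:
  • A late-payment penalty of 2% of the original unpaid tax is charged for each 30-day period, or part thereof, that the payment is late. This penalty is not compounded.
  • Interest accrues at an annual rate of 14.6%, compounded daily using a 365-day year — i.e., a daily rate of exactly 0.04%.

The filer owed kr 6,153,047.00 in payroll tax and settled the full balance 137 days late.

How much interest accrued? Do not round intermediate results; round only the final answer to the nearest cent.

kr 346,525.78

Interest: kr 6,153,047.00 × ((1 + 0.0004)^137 − 1) = kr 6,153,047.00 × 0.05631775… = kr 346,525.7840…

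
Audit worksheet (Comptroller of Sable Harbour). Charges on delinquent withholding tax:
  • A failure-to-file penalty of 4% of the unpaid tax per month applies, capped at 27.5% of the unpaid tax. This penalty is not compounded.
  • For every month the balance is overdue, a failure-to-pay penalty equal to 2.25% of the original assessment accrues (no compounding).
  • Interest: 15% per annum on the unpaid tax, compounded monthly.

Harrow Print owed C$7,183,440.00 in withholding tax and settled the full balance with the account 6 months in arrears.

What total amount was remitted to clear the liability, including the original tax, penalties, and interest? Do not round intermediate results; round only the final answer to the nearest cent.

C$10,433,107.43

Failure-to-file: 6 × 4% × C$7,183,440.00 = C$1,724,025.60 (under the 27.5% cap)
Failure-to-pay penalty: 6 × 2.25% × C$7,183,440.00 = C$969,764.40
Interest (15%/yr ÷ 12 = 1.25%/month): C$7,183,440.00 × ((1 + 0.0125)^6 − 1) = C$555,877.4345…
Total = C$7,183,440.00 + C$2,693,790.0000 + C$555,877.4345… = C$10,433,107.43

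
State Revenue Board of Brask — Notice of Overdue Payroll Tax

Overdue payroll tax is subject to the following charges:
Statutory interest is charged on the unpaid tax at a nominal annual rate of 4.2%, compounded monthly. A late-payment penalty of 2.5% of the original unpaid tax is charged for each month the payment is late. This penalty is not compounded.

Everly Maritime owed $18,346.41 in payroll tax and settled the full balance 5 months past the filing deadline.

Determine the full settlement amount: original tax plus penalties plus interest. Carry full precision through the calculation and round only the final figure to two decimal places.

$20,963.03

Late-payment penalty = 2.5% × $18,346.41 × 5 mo = $2,293.30…
Interest (4.2%/yr ÷ 12 = 0.35%/month): $18,346.41 × ((1 + 0.0035)^5 − 1) = $323.3175…
Total = $18,346.41 + $2,293.3013… + $323.3175… = $20,963.03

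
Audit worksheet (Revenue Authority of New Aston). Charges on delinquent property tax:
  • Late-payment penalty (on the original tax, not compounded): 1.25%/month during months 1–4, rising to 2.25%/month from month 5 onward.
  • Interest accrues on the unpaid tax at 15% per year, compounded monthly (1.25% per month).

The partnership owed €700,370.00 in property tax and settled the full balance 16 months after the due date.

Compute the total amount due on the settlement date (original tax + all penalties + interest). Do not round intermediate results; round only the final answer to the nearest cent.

Penalty, months 1–4: 4 × 1.25% × €700,370.00 = €35,018.50
Penalty, months 5–16: 12 × 2.25% × €700,370.00 = €189,099.90
Interest: €700,370.00 × ((1 + 0.0125)^16 − 1) = €700,370.00 × 0.2198895… = €154,004.0425…
Total = €700,370.00 + €224,118.4000 + €154,004.0425… = €1,078,492.44

€1,078,492.44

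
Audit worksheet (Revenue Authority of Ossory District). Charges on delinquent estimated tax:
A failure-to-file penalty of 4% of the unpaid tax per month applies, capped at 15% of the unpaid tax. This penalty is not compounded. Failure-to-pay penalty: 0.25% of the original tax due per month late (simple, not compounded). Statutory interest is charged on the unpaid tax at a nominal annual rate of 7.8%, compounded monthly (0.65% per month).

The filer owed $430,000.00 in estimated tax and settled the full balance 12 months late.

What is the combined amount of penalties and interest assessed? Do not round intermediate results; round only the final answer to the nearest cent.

Failure-to-file: 12 × 4% × $430,000.00 = $206,400.00, capped at 15% × $430,000.00 = $64,500.00
Failure-to-pay penalty: 12 × 0.25% × $430,000.00 = $12,900.00
Interest: $430,000.00 × ((1 + 0.0065)^12 − 1) = $430,000.00 × 0.0808498… = $34,765.4185…
Penalties + interest = $77,400.0000 + $34,765.4185… = $112,165.42

$112,165.42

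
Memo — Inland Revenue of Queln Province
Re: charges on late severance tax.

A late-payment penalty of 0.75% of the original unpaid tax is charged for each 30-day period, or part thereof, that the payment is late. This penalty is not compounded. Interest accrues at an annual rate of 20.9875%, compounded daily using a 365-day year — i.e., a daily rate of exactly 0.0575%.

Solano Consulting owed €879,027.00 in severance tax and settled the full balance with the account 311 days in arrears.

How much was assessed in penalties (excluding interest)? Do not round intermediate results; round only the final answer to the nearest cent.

Penalty periods: ⌈311/30⌉ = 11; penalty = 11 × 0.75% × €879,027.00 = €72,519.73…

€72,519.73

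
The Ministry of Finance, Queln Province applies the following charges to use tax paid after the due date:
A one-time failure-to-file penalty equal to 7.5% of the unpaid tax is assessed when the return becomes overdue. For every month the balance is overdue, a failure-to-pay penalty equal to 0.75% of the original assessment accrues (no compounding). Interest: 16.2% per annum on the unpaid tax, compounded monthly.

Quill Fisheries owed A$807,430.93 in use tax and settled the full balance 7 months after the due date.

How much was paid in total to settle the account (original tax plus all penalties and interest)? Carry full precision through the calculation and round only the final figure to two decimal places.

Failure-to-file penalty: 7.5% × A$807,430.93 = A$60,557.32…
Failure-to-pay penalty: 7 × 0.75% × A$807,430.93 = A$42,390.12…
Interest (16.2%/yr ÷ 12 = 1.35%/month): A$807,430.93 × ((1 + 0.0135)^7 − 1) = A$79,462.9396…
Total = A$807,430.93 + A$102,947.4436… + A$79,462.9396… = A$989,841.31

A$989,841.31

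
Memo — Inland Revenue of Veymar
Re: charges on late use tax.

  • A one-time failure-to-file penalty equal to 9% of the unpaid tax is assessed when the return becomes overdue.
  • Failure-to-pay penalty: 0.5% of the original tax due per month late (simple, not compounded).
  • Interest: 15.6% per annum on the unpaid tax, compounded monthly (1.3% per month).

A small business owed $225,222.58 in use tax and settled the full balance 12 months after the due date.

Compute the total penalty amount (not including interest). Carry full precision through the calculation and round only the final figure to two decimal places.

Failure-to-file penalty: 9% × $225,222.58 = $20,270.03…
Failure-to-pay penalty: 12 × 0.5% × $225,222.58 = $13,513.35…
Total penalty = $20,270.03… + $13,513.35… = $33,783.39

$33,783.39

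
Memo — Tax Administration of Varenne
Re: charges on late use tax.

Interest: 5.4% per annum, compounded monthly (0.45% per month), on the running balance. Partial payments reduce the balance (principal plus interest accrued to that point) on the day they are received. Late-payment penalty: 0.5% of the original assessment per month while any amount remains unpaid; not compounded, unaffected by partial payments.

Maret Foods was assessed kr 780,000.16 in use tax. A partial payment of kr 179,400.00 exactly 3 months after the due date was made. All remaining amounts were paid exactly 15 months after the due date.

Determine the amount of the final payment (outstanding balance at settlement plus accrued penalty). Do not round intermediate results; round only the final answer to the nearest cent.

kr 703,510.44

Balance at month 3: kr 780,000.1600 × (1 + 0.0045)^3 = kr 790,577.6182…
After kr 179,400.00 payment: kr 790,577.6182… − kr 179,400.00 = kr 611,177.6182…
Balance at month 15: kr 611,177.6182… × (1 + 0.0045)^12 = kr 645,010.4261…
Penalty: 15 × 0.5% × kr 780,000.16 = kr 58,500.01…
Final settlement = outstanding balance + penalty = kr 645,010.4261… + kr 58,500.01… = kr 703,510.44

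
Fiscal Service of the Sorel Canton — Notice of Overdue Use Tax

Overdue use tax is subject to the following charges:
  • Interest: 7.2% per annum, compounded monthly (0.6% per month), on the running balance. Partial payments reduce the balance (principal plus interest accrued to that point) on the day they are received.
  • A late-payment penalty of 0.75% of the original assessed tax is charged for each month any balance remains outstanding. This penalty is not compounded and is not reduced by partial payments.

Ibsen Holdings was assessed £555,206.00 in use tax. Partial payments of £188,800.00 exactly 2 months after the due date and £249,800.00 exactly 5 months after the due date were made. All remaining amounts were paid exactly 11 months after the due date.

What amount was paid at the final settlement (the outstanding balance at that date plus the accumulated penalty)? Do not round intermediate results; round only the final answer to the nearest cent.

£180,601.31

Balance at month 2: £555,206.0000 × (1 + 0.006)^2 = £561,888.4594…
After £188,800.00 payment: £561,888.4594… − £188,800.00 = £373,088.4594…
Balance at month 5: £373,088.4594… × (1 + 0.006)^3 = £379,844.4258…
After £249,800.00 payment: £379,844.4258… − £249,800.00 = £130,044.4258…
Balance at month 11: £130,044.4258… × (1 + 0.006)^6 = £134,796.8135…
Penalty: 11 × 0.75% × £555,206.00 = £45,804.50…
Final settlement = outstanding balance + penalty = £134,796.8135… + £45,804.50… = £180,601.31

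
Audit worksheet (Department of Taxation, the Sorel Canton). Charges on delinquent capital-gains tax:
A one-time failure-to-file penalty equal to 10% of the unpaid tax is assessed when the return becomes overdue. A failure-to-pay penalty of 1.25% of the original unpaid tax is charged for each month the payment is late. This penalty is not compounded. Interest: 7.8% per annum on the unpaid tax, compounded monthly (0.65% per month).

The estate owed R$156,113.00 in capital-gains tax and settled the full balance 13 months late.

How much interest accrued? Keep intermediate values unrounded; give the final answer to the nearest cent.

R$13,718.48

Interest: R$156,113.00 × ((1 + 0.0065)^13 − 1) = R$156,113.00 × 0.0878753… = R$13,718.4820…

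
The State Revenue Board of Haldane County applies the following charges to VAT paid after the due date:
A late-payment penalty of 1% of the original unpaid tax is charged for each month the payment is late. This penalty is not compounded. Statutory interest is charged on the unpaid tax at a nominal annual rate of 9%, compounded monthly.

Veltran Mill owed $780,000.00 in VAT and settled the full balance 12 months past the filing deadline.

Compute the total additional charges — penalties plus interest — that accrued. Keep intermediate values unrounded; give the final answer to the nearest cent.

$166,769.38

Late-payment penalty = 1% × $780,000.00 × 12 mo = $93,600.00
Interest (9%/yr ÷ 12 = 0.75%/month): $780,000.00 × ((1 + 0.0075)^12 − 1) = $73,169.3802…
Penalties + interest = $93,600.0000 + $73,169.3802… = $166,769.38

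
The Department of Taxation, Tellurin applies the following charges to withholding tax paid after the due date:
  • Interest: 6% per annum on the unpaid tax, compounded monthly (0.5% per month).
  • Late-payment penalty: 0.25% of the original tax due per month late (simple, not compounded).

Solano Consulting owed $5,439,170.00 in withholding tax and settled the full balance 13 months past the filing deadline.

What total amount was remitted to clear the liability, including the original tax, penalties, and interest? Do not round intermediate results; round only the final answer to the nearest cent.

$5,980,292.36

Late-payment penalty = 0.25% × $5,439,170.00 × 13 mo = $176,773.03…
Interest: $5,439,170.00 × ((1 + 0.005)^13 − 1) = $5,439,170.00 × 0.0669862… = $364,349.3345…
Total = $5,439,170.00 + $176,773.0250 + $364,349.3345… = $5,980,292.36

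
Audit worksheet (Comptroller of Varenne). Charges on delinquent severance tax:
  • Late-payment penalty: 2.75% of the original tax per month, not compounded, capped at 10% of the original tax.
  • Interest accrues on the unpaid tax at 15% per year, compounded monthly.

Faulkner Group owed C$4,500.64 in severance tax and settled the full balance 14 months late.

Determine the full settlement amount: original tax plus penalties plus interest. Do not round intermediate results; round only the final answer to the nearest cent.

Penalty (uncapped): 14 × 2.75% × C$4,500.64 = C$1,732.75…; cap = 10% × C$4,500.64 = C$450.06… → penalty = C$450.06…
Interest (15%/yr ÷ 12 = 1.25%/month): C$4,500.64 × ((1 + 0.0125)^14 − 1) = C$854.9179…
Total = C$4,500.64 + C$450.0640 + C$854.9179… = C$5,805.62

C$5,805.62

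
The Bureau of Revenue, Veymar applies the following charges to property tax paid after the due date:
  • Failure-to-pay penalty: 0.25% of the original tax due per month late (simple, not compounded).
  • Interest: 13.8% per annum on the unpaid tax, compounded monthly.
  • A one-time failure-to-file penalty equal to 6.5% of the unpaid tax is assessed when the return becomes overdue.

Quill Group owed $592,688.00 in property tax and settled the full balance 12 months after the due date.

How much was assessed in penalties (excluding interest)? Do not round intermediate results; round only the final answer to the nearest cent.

Failure-to-file penalty: 6.5% × $592,688.00 = $38,524.72
Failure-to-pay penalty = 0.25% × $592,688.00 × 12 mo = $17,780.64
Total penalty = $38,524.72 + $17,780.64 = $56,305.36

$56,305.36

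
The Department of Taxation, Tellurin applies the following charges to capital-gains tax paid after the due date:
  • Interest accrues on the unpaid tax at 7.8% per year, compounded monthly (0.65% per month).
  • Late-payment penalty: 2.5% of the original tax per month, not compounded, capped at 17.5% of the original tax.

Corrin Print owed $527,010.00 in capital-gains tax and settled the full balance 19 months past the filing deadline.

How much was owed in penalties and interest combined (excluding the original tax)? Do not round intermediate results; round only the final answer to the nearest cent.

$161,263.96

Penalty (uncapped): 19 × 2.5% × $527,010.00 = $250,329.75; cap = 17.5% × $527,010.00 = $92,226.75 → penalty = $92,226.75
Interest: $527,010.00 × ((1 + 0.0065)^19 − 1) = $527,010.00 × 0.1309979… = $69,037.2125…
Penalties + interest = $92,226.7500 + $69,037.2125… = $161,263.96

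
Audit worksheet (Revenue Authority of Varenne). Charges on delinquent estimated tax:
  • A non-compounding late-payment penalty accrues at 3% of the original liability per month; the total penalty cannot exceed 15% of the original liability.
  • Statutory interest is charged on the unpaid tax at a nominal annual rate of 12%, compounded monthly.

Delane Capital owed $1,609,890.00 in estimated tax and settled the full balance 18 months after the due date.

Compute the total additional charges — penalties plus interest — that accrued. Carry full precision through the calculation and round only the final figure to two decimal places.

$557,259.36

Penalty (uncapped): 18 × 3% × $1,609,890.00 = $869,340.60; cap = 15% × $1,609,890.00 = $241,483.50 → penalty = $241,483.50
Interest (12%/yr ÷ 12 = 1%/month): $1,609,890.00 × ((1 + 0.01)^18 − 1) = $315,775.8596…
Penalties + interest = $241,483.5000 + $315,775.8596… = $557,259.36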